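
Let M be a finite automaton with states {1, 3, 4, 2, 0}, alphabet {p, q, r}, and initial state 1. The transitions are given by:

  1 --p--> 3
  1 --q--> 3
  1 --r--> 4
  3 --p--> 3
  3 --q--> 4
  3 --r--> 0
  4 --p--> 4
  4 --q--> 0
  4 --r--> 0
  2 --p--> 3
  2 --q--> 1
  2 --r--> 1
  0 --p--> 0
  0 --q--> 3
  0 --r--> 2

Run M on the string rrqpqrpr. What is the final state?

Trace: 1 -r-> 4 -r-> 0 -q-> 3 -p-> 3 -q-> 4 -r-> 0 -p-> 0 -r-> 2

2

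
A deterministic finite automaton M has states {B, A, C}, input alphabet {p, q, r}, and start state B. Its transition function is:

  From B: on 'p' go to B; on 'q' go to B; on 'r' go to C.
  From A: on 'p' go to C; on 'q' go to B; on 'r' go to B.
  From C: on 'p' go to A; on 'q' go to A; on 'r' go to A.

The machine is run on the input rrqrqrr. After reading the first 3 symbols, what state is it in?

B → C → A → B
After 3 symbols: B.

B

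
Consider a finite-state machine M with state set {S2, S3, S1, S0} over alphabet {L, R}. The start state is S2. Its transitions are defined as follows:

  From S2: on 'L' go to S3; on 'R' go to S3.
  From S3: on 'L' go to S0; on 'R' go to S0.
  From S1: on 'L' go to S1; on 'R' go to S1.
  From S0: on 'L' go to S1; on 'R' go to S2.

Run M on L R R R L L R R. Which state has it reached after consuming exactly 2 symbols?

start at S2
read 'L': S2 → S3
read 'R': S3 → S0
After 2 symbols: S0.

S0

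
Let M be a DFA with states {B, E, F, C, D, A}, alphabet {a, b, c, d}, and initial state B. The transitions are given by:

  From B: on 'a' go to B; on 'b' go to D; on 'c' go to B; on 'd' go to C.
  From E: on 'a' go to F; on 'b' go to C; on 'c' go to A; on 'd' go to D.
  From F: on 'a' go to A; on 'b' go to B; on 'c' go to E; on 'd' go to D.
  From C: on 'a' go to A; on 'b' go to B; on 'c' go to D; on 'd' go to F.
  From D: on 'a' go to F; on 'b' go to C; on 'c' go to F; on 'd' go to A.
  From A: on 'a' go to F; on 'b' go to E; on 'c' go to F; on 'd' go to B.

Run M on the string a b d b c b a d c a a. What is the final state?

B → B → D → A → E → A → E → F → D → F → A → F

F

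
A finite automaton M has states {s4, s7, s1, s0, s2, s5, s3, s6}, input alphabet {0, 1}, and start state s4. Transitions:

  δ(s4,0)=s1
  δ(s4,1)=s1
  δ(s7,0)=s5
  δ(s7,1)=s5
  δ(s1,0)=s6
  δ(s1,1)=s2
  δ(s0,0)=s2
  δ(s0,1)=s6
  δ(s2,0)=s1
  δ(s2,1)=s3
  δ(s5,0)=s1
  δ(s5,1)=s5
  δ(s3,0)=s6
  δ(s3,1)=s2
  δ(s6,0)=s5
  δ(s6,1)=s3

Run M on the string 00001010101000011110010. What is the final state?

Trace: s4 -0-> s1 -0-> s6 -0-> s5 -0-> s1 -1-> s2 -0-> s1 -1-> s2 -0-> s1 -1-> s2 -0-> s1 -1-> s2 -0-> s1 -0-> s6 -0-> s5 -0-> s1 -1-> s2 -1-> s3 -1-> s2 -1-> s3 -0-> s6 -0-> s5 -1-> s5 -0-> s1

s1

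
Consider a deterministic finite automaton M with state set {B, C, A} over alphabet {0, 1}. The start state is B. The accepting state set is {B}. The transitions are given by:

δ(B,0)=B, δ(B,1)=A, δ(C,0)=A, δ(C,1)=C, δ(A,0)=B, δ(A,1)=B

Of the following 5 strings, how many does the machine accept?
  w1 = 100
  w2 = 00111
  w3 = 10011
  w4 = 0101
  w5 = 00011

w1:
  start at B
  read '1': B → A
  read '0': A → B
  read '0': B → B
  end B, accepted
w2:
  start at B
  read '0': B → B
  read '0': B → B
  read '1': B → A
  read '1': A → B
  read '1': B → A
  end A, rejected
w3:
  start at B
  read '1': B → A
  read '0': A → B
  read '0': B → B
  read '1': B → A
  read '1': A → B
  end B, accepted
w4:
  start at B
  read '0': B → B
  read '1': B → A
  read '0': A → B
  read '1': B → A
  end A, rejected
w5:
  start at B
  read '0': B → B
  read '0': B → B
  read '0': B → B
  read '1': B → A
  read '1': A → B
  end B, accepted

3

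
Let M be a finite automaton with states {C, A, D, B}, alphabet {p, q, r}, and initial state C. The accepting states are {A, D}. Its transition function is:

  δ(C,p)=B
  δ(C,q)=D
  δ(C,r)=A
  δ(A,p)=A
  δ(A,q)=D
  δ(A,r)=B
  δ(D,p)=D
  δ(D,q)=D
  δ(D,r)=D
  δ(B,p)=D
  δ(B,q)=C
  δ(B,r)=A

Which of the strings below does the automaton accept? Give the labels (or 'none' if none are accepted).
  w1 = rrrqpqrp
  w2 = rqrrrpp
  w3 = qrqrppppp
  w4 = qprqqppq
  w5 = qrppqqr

w1:
  start at C
  read 'r': C → A
  read 'r': A → B
  read 'r': B → A
  read 'q': A → D
  read 'p': D → D
  read 'q': D → D
  read 'r': D → D
  read 'p': D → D
  end D, accepted
w2:
  start at C
  read 'r': C → A
  read 'q': A → D
  read 'r': D → D
  read 'r': D → D
  read 'r': D → D
  read 'p': D → D
  read 'p': D → D
  end D, accepted
w3:
  start at C
  read 'q': C → D
  read 'r': D → D
  read 'q': D → D
  read 'r': D → D
  read 'p': D → D
  read 'p': D → D
  read 'p': D → D
  read 'p': D → D
  read 'p': D → D
  end D, accepted
w4:
  start at C
  read 'q': C → D
  read 'p': D → D
  read 'r': D → D
  read 'q': D → D
  read 'q': D → D
  read 'p': D → D
  read 'p': D → D
  read 'q': D → D
  end D, accepted
w5:
  start at C
  read 'q': C → D
  read 'r': D → D
  read 'p': D → D
  read 'p': D → D
  read 'q': D → D
  read 'q': D → D
  read 'r': D → D
  end D, accepted

w1, w2, w3, w4, w5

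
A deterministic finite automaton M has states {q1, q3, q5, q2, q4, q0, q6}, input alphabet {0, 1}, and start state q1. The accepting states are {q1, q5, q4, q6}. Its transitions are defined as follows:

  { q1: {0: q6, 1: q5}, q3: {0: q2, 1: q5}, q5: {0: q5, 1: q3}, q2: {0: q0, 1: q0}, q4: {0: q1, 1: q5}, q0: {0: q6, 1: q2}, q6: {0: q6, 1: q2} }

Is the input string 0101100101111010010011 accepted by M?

q1 → q6 → q2 → q0 → q2 → q0 → q6 → q6 → q2 → q0 → q2 → q0 → q2 → q0 → q6 → q2 → q0 → q6 → q2 → q0 → q6 → q2 → q0
End state q0 is not accepting.

No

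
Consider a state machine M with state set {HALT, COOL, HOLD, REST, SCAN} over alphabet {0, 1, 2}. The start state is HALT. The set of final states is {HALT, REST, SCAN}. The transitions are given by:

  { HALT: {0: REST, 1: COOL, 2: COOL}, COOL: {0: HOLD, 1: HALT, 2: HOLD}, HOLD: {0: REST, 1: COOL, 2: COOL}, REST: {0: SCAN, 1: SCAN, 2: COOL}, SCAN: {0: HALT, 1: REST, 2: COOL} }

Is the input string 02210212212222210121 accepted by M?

Trace: HALT -0-> REST -2-> COOL -2-> HOLD -1-> COOL -0-> HOLD -2-> COOL -1-> HALT -2-> COOL -2-> HOLD -1-> COOL -2-> HOLD -2-> COOL -2-> HOLD -2-> COOL -2-> HOLD -1-> COOL -0-> HOLD -1-> COOL -2-> HOLD -1-> COOL
End state COOL is not accepting.

No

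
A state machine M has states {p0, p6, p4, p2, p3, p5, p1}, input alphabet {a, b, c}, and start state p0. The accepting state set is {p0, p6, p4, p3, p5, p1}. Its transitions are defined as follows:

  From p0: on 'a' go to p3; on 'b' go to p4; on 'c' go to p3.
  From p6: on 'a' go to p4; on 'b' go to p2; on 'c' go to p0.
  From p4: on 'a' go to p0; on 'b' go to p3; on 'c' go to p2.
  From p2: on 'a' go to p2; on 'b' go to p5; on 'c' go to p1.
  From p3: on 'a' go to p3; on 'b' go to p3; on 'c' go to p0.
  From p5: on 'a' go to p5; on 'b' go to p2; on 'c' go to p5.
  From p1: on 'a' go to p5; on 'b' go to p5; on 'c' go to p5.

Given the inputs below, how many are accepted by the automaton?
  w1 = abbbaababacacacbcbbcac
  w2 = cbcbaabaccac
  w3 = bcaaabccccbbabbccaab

w1: Trace: p0 -a-> p3 -b-> p3 -b-> p3 -b-> p3 -a-> p3 -a-> p3 -b-> p3 -a-> p3 -b-> p3 -a-> p3 -c-> p0 -a-> p3 -c-> p0 -a-> p3 -c-> p0 -b-> p4 -c-> p2 -b-> p5 -b-> p2 -c-> p1 -a-> p5 -c-> p5  → end p5, accepted
w2: Trace: p0 -c-> p3 -b-> p3 -c-> p0 -b-> p4 -a-> p0 -a-> p3 -b-> p3 -a-> p3 -c-> p0 -c-> p3 -a-> p3 -c-> p0  → end p0, accepted
w3: Trace: p0 -b-> p4 -c-> p2 -a-> p2 -a-> p2 -a-> p2 -b-> p5 -c-> p5 -c-> p5 -c-> p5 -c-> p5 -b-> p2 -b-> p5 -a-> p5 -b-> p2 -b-> p5 -c-> p5 -c-> p5 -a-> p5 -a-> p5 -b-> p2  → end p2, rejected

2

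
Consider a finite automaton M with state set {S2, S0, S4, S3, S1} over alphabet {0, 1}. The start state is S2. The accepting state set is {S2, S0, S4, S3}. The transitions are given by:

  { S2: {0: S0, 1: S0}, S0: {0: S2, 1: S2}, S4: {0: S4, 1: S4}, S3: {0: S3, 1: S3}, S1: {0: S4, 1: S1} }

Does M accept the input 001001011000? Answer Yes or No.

Yes

Trace: S2 -0-> S0 -0-> S2 -1-> S0 -0-> S2 -0-> S0 -1-> S2 -0-> S0 -1-> S2 -1-> S0 -0-> S2 -0-> S0 -0-> S2
End state S2 is accepting.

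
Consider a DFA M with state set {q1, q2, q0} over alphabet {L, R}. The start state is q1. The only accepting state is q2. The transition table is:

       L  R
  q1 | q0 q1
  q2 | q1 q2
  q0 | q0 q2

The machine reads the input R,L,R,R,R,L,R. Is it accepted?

No

q1 → q1 → q0 → q2 → q2 → q2 → q1 → q1
End state q1 is not accepting.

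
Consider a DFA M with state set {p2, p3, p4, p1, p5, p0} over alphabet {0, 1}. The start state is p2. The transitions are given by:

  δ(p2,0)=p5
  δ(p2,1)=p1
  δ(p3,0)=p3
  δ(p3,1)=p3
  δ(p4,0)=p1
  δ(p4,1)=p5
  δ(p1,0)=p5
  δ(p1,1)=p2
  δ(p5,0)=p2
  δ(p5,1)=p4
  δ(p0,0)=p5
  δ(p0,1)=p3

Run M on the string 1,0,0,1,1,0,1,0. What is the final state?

Trace: p2 -1-> p1 -0-> p5 -0-> p2 -1-> p1 -1-> p2 -0-> p5 -1-> p4 -0-> p1

p1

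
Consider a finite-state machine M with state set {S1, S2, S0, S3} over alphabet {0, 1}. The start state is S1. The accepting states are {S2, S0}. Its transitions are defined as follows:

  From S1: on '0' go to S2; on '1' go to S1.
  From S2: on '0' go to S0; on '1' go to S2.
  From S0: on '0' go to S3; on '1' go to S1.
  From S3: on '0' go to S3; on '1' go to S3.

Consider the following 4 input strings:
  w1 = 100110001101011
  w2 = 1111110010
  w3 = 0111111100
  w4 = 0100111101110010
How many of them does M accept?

w1: S1 → S1 → S2 → S0 → S1 → S1 → S2 → S0 → S3 → S3 → S3 → S3 → S3 → S3 → S3 → S3  → end S3, rejected
w2: S1 → S1 → S1 → S1 → S1 → S1 → S1 → S2 → S0 → S1 → S2  → end S2, accepted
w3: S1 → S2 → S2 → S2 → S2 → S2 → S2 → S2 → S2 → S0 → S3  → end S3, rejected
w4: S1 → S2 → S2 → S0 → S3 → S3 → S3 → S3 → S3 → S3 → S3 → S3 → S3 → S3 → S3 → S3 → S3  → end S3, rejected

1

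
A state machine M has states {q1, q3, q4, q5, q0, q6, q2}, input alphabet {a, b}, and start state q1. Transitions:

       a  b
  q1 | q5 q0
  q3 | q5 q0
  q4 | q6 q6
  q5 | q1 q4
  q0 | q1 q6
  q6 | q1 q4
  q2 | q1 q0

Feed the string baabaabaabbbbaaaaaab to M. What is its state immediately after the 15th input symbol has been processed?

q5

Trace: q1 -b-> q0 -a-> q1 -a-> q5 -b-> q4 -a-> q6 -a-> q1 -b-> q0 -a-> q1 -a-> q5 -b-> q4 -b-> q6 -b-> q4 -b-> q6 -a-> q1 -a-> q5
After 15 symbols: q5.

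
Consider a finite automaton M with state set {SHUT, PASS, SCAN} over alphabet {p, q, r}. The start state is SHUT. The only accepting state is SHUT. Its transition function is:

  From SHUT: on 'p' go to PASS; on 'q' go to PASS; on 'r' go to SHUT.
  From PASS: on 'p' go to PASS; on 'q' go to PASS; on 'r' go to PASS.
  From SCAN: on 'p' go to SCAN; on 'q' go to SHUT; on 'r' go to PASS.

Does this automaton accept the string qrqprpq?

No

SHUT → PASS → PASS → PASS → PASS → PASS → PASS → PASS
End state PASS is not accepting.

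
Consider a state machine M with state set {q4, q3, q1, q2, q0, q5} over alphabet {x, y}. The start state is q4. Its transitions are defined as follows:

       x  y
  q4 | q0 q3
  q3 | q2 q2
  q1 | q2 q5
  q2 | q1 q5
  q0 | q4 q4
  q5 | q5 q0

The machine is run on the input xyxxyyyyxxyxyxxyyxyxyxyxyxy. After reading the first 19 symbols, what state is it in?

q5

start at q4
read 'x': q4 → q0
read 'y': q0 → q4
read 'x': q4 → q0
read 'x': q0 → q4
read 'y': q4 → q3
read 'y': q3 → q2
read 'y': q2 → q5
read 'y': q5 → q0
read 'x': q0 → q4
read 'x': q4 → q0
read 'y': q0 → q4
read 'x': q4 → q0
read 'y': q0 → q4
read 'x': q4 → q0
read 'x': q0 → q4
read 'y': q4 → q3
read 'y': q3 → q2
read 'x': q2 → q1
read 'y': q1 → q5
After 19 symbols: q5.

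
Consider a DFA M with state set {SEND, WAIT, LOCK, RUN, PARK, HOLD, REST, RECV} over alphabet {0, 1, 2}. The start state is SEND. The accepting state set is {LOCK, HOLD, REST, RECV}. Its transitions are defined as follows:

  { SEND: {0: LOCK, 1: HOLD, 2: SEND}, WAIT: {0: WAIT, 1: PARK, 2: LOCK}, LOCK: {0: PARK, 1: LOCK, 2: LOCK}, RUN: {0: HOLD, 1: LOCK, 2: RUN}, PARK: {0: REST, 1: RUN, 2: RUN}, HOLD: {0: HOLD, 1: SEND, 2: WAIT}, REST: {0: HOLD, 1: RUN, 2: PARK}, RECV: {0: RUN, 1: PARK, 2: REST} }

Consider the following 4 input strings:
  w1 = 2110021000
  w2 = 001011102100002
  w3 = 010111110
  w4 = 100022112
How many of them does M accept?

2

w1:
  start at SEND
  read '2': SEND → SEND
  read '1': SEND → HOLD
  read '1': HOLD → SEND
  read '0': SEND → LOCK
  read '0': LOCK → PARK
  read '2': PARK → RUN
  read '1': RUN → LOCK
  read '0': LOCK → PARK
  read '0': PARK → REST
  read '0': REST → HOLD
  end HOLD, accepted
w2:
  start at SEND
  read '0': SEND → LOCK
  read '0': LOCK → PARK
  read '1': PARK → RUN
  read '0': RUN → HOLD
  read '1': HOLD → SEND
  read '1': SEND → HOLD
  read '1': HOLD → SEND
  read '0': SEND → LOCK
  read '2': LOCK → LOCK
  read '1': LOCK → LOCK
  read '0': LOCK → PARK
  read '0': PARK → REST
  read '0': REST → HOLD
  read '0': HOLD → HOLD
  read '2': HOLD → WAIT
  end WAIT, rejected
w3:
  start at SEND
  read '0': SEND → LOCK
  read '1': LOCK → LOCK
  read '0': LOCK → PARK
  read '1': PARK → RUN
  read '1': RUN → LOCK
  read '1': LOCK → LOCK
  read '1': LOCK → LOCK
  read '1': LOCK → LOCK
  read '0': LOCK → PARK
  end PARK, rejected
w4:
  start at SEND
  read '1': SEND → HOLD
  read '0': HOLD → HOLD
  read '0': HOLD → HOLD
  read '0': HOLD → HOLD
  read '2': HOLD → WAIT
  read '2': WAIT → LOCK
  read '1': LOCK → LOCK
  read '1': LOCK → LOCK
  read '2': LOCK → LOCK
  end LOCK, accepted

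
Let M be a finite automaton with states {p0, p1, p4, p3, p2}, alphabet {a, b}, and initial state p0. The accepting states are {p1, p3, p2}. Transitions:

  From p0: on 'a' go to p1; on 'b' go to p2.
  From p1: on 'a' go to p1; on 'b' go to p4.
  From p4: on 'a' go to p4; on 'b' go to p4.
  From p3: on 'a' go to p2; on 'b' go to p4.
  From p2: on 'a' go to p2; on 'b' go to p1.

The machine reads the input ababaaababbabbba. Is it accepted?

Trace: p0 -a-> p1 -b-> p4 -a-> p4 -b-> p4 -a-> p4 -a-> p4 -a-> p4 -b-> p4 -a-> p4 -b-> p4 -b-> p4 -a-> p4 -b-> p4 -b-> p4 -b-> p4 -a-> p4
End state p4 is not accepting.

No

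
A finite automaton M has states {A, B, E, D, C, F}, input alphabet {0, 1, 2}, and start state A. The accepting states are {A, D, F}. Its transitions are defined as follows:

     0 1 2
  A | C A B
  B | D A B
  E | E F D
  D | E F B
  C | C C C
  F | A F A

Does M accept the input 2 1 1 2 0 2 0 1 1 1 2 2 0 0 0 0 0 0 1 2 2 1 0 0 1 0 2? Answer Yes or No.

start at A
read '2': A → B
read '1': B → A
read '1': A → A
read '2': A → B
read '0': B → D
read '2': D → B
read '0': B → D
read '1': D → F
read '1': F → F
read '1': F → F
read '2': F → A
read '2': A → B
read '0': B → D
read '0': D → E
read '0': E → E
read '0': E → E
read '0': E → E
read '0': E → E
read '1': E → F
read '2': F → A
read '2': A → B
read '1': B → A
read '0': A → C
read '0': C → C
read '1': C → C
read '0': C → C
read '2': C → C
End state C is not accepting.

No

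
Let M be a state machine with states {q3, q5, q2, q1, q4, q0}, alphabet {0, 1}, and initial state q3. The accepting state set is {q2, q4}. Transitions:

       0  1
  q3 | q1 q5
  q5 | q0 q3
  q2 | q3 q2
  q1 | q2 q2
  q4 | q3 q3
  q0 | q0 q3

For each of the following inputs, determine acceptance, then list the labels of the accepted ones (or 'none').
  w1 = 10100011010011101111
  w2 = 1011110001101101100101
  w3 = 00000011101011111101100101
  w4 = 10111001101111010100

w2

w1: Trace: q3 -1-> q5 -0-> q0 -1-> q3 -0-> q1 -0-> q2 -0-> q3 -1-> q5 -1-> q3 -0-> q1 -1-> q2 -0-> q3 -0-> q1 -1-> q2 -1-> q2 -1-> q2 -0-> q3 -1-> q5 -1-> q3 -1-> q5 -1-> q3  → end q3, rejected
w2: Trace: q3 -1-> q5 -0-> q0 -1-> q3 -1-> q5 -1-> q3 -1-> q5 -0-> q0 -0-> q0 -0-> q0 -1-> q3 -1-> q5 -0-> q0 -1-> q3 -1-> q5 -0-> q0 -1-> q3 -1-> q5 -0-> q0 -0-> q0 -1-> q3 -0-> q1 -1-> q2  → end q2, accepted
w3: Trace: q3 -0-> q1 -0-> q2 -0-> q3 -0-> q1 -0-> q2 -0-> q3 -1-> q5 -1-> q3 -1-> q5 -0-> q0 -1-> q3 -0-> q1 -1-> q2 -1-> q2 -1-> q2 -1-> q2 -1-> q2 -1-> q2 -0-> q3 -1-> q5 -1-> q3 -0-> q1 -0-> q2 -1-> q2 -0-> q3 -1-> q5  → end q5, rejected
w4: Trace: q3 -1-> q5 -0-> q0 -1-> q3 -1-> q5 -1-> q3 -0-> q1 -0-> q2 -1-> q2 -1-> q2 -0-> q3 -1-> q5 -1-> q3 -1-> q5 -1-> q3 -0-> q1 -1-> q2 -0-> q3 -1-> q5 -0-> q0 -0-> q0  → end q0, rejected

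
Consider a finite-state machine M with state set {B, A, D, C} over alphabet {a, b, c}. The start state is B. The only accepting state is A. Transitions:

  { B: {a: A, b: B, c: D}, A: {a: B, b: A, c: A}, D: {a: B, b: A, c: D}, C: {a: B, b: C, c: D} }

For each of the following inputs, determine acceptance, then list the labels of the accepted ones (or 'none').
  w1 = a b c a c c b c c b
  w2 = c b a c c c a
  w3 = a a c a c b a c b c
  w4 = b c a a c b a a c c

w1, w3, w4

w1: Trace: B -a-> A -b-> A -c-> A -a-> B -c-> D -c-> D -b-> A -c-> A -c-> A -b-> A  → end A, accepted
w2: Trace: B -c-> D -b-> A -a-> B -c-> D -c-> D -c-> D -a-> B  → end B, rejected
w3: Trace: B -a-> A -a-> B -c-> D -a-> B -c-> D -b-> A -a-> B -c-> D -b-> A -c-> A  → end A, accepted
w4: Trace: B -b-> B -c-> D -a-> B -a-> A -c-> A -b-> A -a-> B -a-> A -c-> A -c-> A  → end A, accepted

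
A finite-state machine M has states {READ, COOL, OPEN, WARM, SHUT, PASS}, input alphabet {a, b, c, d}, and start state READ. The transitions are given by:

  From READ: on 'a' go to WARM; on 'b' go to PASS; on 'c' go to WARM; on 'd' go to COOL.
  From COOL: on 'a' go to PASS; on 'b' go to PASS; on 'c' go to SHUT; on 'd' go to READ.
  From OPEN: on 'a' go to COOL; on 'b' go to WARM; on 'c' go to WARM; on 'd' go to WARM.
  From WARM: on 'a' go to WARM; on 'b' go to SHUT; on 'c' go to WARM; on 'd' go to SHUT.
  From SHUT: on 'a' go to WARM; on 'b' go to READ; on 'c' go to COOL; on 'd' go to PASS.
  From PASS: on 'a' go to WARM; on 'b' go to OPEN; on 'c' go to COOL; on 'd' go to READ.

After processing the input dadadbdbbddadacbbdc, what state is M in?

SHUT

READ → COOL → PASS → READ → WARM → SHUT → READ → COOL → PASS → OPEN → WARM → SHUT → WARM → SHUT → WARM → WARM → SHUT → READ → COOL → SHUT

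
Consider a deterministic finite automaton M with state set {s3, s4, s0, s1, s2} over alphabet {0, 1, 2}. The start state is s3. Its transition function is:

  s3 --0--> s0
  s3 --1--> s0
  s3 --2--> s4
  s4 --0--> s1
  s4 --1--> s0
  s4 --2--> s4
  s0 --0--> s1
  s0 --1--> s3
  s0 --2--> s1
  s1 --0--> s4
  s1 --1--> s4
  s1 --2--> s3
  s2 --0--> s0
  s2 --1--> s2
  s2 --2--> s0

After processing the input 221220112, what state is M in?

Trace: s3 -2-> s4 -2-> s4 -1-> s0 -2-> s1 -2-> s3 -0-> s0 -1-> s3 -1-> s0 -2-> s1

s1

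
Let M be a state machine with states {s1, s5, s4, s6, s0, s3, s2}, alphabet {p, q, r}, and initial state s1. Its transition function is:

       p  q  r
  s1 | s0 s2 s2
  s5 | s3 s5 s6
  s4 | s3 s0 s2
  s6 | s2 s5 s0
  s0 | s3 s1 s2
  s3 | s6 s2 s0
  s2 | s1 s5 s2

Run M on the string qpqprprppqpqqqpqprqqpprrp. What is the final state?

s1 → s2 → s1 → s2 → s1 → s2 → s1 → s2 → s1 → s0 → s1 → s0 → s1 → s2 → s5 → s3 → s2 → s1 → s2 → s5 → s5 → s3 → s6 → s0 → s2 → s1

s1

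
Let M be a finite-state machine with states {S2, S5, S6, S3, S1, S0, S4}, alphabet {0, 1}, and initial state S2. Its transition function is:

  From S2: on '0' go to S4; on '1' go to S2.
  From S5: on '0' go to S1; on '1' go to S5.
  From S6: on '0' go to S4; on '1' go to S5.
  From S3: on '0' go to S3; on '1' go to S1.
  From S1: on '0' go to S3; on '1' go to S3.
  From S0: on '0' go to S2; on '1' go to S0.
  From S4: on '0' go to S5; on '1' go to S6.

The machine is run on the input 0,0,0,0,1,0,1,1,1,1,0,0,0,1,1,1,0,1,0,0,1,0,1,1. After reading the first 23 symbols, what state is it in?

start at S2
read '0': S2 → S4
read '0': S4 → S5
read '0': S5 → S1
read '0': S1 → S3
read '1': S3 → S1
read '0': S1 → S3
read '1': S3 → S1
read '1': S1 → S3
read '1': S3 → S1
read '1': S1 → S3
read '0': S3 → S3
read '0': S3 → S3
read '0': S3 → S3
read '1': S3 → S1
read '1': S1 → S3
read '1': S3 → S1
read '0': S1 → S3
read '1': S3 → S1
read '0': S1 → S3
read '0': S3 → S3
read '1': S3 → S1
read '0': S1 → S3
read '1': S3 → S1
After 23 symbols: S1.

S1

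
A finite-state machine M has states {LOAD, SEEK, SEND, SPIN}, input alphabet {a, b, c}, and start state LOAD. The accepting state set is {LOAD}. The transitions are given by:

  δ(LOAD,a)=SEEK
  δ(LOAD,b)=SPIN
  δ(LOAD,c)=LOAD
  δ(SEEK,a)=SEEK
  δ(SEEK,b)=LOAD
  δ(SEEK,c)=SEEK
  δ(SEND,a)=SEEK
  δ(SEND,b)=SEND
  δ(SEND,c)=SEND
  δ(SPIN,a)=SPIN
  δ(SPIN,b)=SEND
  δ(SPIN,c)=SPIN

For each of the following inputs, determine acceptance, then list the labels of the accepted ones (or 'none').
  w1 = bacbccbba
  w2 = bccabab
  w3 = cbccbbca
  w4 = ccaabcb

w1:
  start at LOAD
  read 'b': LOAD → SPIN
  read 'a': SPIN → SPIN
  read 'c': SPIN → SPIN
  read 'b': SPIN → SEND
  read 'c': SEND → SEND
  read 'c': SEND → SEND
  read 'b': SEND → SEND
  read 'b': SEND → SEND
  read 'a': SEND → SEEK
  end SEEK, rejected
w2:
  start at LOAD
  read 'b': LOAD → SPIN
  read 'c': SPIN → SPIN
  read 'c': SPIN → SPIN
  read 'a': SPIN → SPIN
  read 'b': SPIN → SEND
  read 'a': SEND → SEEK
  read 'b': SEEK → LOAD
  end LOAD, accepted
w3:
  start at LOAD
  read 'c': LOAD → LOAD
  read 'b': LOAD → SPIN
  read 'c': SPIN → SPIN
  read 'c': SPIN → SPIN
  read 'b': SPIN → SEND
  read 'b': SEND → SEND
  read 'c': SEND → SEND
  read 'a': SEND → SEEK
  end SEEK, rejected
w4:
  start at LOAD
  read 'c': LOAD → LOAD
  read 'c': LOAD → LOAD
  read 'a': LOAD → SEEK
  read 'a': SEEK → SEEK
  read 'b': SEEK → LOAD
  read 'c': LOAD → LOAD
  read 'b': LOAD → SPIN
  end SPIN, rejected

w2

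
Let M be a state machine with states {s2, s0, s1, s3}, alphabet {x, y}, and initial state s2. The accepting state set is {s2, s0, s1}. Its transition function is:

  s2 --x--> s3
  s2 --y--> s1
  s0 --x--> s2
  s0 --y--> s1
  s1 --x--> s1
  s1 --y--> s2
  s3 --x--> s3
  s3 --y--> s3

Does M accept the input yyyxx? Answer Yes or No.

Trace: s2 -y-> s1 -y-> s2 -y-> s1 -x-> s1 -x-> s1
End state s1 is accepting.

Yes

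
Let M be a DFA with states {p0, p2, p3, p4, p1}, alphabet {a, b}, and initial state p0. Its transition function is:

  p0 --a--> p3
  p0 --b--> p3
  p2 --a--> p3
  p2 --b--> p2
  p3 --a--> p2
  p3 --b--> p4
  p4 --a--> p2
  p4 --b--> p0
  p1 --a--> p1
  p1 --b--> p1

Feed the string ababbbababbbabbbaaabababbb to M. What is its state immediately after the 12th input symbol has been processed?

p2

start at p0
read 'a': p0 → p3
read 'b': p3 → p4
read 'a': p4 → p2
read 'b': p2 → p2
read 'b': p2 → p2
read 'b': p2 → p2
read 'a': p2 → p3
read 'b': p3 → p4
read 'a': p4 → p2
read 'b': p2 → p2
read 'b': p2 → p2
read 'b': p2 → p2
After 12 symbols: p2.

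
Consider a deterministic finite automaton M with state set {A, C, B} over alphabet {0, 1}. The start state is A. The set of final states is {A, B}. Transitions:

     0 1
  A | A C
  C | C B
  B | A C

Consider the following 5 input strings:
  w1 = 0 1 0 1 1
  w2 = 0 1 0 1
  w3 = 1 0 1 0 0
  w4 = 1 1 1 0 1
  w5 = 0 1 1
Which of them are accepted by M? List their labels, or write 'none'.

w1: Trace: A -0-> A -1-> C -0-> C -1-> B -1-> C  → end C, rejected
w2: Trace: A -0-> A -1-> C -0-> C -1-> B  → end B, accepted
w3: Trace: A -1-> C -0-> C -1-> B -0-> A -0-> A  → end A, accepted
w4: Trace: A -1-> C -1-> B -1-> C -0-> C -1-> B  → end B, accepted
w5: Trace: A -0-> A -1-> C -1-> B  → end B, accepted

w2, w3, w4, w5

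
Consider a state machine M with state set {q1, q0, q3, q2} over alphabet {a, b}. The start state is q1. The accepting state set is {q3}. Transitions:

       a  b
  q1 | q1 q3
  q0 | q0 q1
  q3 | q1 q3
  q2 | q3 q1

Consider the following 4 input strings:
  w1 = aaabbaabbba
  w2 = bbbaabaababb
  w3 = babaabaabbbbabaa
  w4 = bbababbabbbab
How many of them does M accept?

w1:
  start at q1
  read 'a': q1 → q1
  read 'a': q1 → q1
  read 'a': q1 → q1
  read 'b': q1 → q3
  read 'b': q3 → q3
  read 'a': q3 → q1
  read 'a': q1 → q1
  read 'b': q1 → q3
  read 'b': q3 → q3
  read 'b': q3 → q3
  read 'a': q3 → q1
  end q1, rejected
w2:
  start at q1
  read 'b': q1 → q3
  read 'b': q3 → q3
  read 'b': q3 → q3
  read 'a': q3 → q1
  read 'a': q1 → q1
  read 'b': q1 → q3
  read 'a': q3 → q1
  read 'a': q1 → q1
  read 'b': q1 → q3
  read 'a': q3 → q1
  read 'b': q1 → q3
  read 'b': q3 → q3
  end q3, accepted
w3:
  start at q1
  read 'b': q1 → q3
  read 'a': q3 → q1
  read 'b': q1 → q3
  read 'a': q3 → q1
  read 'a': q1 → q1
  read 'b': q1 → q3
  read 'a': q3 → q1
  read 'a': q1 → q1
  read 'b': q1 → q3
  read 'b': q3 → q3
  read 'b': q3 → q3
  read 'b': q3 → q3
  read 'a': q3 → q1
  read 'b': q1 → q3
  read 'a': q3 → q1
  read 'a': q1 → q1
  end q1, rejected
w4:
  start at q1
  read 'b': q1 → q3
  read 'b': q3 → q3
  read 'a': q3 → q1
  read 'b': q1 → q3
  read 'a': q3 → q1
  read 'b': q1 → q3
  read 'b': q3 → q3
  read 'a': q3 → q1
  read 'b': q1 → q3
  read 'b': q3 → q3
  read 'b': q3 → q3
  read 'a': q3 → q1
  read 'b': q1 → q3
  end q3, accepted

2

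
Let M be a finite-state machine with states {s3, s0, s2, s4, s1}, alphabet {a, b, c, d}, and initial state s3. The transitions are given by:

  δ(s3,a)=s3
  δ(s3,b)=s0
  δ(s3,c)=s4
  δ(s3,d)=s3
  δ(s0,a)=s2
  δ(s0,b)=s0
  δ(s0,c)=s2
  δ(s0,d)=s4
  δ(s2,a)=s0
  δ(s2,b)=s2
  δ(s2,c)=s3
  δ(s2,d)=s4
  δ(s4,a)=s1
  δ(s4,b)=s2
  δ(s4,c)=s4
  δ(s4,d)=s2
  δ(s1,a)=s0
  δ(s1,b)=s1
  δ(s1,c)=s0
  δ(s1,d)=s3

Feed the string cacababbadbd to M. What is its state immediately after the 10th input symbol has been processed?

start at s3
read 'c': s3 → s4
read 'a': s4 → s1
read 'c': s1 → s0
read 'a': s0 → s2
read 'b': s2 → s2
read 'a': s2 → s0
read 'b': s0 → s0
read 'b': s0 → s0
read 'a': s0 → s2
read 'd': s2 → s4
After 10 symbols: s4.

s4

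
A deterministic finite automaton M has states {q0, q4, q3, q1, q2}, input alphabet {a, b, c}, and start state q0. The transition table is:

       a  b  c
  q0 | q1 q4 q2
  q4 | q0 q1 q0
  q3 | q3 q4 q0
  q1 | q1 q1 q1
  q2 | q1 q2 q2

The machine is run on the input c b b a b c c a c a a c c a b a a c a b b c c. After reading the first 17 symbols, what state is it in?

Trace: q0 -c-> q2 -b-> q2 -b-> q2 -a-> q1 -b-> q1 -c-> q1 -c-> q1 -a-> q1 -c-> q1 -a-> q1 -a-> q1 -c-> q1 -c-> q1 -a-> q1 -b-> q1 -a-> q1 -a-> q1
After 17 symbols: q1.

q1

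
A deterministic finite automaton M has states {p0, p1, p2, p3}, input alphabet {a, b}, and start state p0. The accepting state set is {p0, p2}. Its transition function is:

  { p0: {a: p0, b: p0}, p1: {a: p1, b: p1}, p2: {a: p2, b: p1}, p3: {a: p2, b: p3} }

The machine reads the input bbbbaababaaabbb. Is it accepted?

Yes

Trace: p0 -b-> p0 -b-> p0 -b-> p0 -b-> p0 -a-> p0 -a-> p0 -b-> p0 -a-> p0 -b-> p0 -a-> p0 -a-> p0 -a-> p0 -b-> p0 -b-> p0 -b-> p0
End state p0 is accepting.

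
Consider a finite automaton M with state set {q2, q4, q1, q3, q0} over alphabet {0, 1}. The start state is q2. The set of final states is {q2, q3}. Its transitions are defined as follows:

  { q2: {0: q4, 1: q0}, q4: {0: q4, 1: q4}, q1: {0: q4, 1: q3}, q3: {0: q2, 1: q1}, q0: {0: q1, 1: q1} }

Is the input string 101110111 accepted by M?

Yes

q2 → q0 → q1 → q3 → q1 → q3 → q2 → q0 → q1 → q3
End state q3 is accepting.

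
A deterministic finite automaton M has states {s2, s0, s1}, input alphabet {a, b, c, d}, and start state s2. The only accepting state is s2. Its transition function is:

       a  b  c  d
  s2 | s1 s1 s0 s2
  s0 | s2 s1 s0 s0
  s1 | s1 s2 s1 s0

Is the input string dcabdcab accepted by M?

No

start at s2
read 'd': s2 → s2
read 'c': s2 → s0
read 'a': s0 → s2
read 'b': s2 → s1
read 'd': s1 → s0
read 'c': s0 → s0
read 'a': s0 → s2
read 'b': s2 → s1
End state s1 is not accepting.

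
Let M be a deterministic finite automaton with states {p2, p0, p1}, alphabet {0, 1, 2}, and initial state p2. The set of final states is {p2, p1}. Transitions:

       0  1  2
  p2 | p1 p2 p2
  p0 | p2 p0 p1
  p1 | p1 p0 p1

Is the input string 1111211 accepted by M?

Yes

start at p2
read '1': p2 → p2
read '1': p2 → p2
read '1': p2 → p2
read '1': p2 → p2
read '2': p2 → p2
read '1': p2 → p2
read '1': p2 → p2
End state p2 is accepting.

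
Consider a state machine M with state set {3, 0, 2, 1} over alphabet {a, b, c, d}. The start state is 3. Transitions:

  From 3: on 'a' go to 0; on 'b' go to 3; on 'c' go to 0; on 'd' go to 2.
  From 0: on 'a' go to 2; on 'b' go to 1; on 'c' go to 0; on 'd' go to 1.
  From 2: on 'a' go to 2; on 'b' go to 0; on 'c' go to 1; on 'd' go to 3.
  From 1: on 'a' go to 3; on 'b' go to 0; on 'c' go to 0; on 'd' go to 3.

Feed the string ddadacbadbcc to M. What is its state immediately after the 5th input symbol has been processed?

3

Trace: 3 -d-> 2 -d-> 3 -a-> 0 -d-> 1 -a-> 3
After 5 symbols: 3.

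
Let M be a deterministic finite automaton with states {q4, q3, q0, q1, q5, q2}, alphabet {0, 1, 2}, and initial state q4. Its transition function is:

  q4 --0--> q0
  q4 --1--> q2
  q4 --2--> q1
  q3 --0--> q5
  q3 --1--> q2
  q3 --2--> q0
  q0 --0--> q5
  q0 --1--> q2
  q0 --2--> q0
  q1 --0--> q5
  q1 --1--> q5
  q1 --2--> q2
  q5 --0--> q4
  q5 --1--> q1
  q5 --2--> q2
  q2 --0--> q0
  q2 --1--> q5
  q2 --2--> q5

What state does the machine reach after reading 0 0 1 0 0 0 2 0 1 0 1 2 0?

Trace: q4 -0-> q0 -0-> q5 -1-> q1 -0-> q5 -0-> q4 -0-> q0 -2-> q0 -0-> q5 -1-> q1 -0-> q5 -1-> q1 -2-> q2 -0-> q0

q0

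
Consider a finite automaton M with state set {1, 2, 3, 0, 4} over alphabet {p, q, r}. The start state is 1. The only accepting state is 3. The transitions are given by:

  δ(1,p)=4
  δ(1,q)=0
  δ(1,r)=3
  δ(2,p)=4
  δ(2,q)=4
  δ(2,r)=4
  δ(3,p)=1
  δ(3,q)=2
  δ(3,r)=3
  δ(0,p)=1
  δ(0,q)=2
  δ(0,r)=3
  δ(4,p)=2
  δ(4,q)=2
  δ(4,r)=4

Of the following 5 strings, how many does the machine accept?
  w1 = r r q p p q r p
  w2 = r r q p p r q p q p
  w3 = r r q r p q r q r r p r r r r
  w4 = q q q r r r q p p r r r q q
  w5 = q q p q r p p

0

w1: Trace: 1 -r-> 3 -r-> 3 -q-> 2 -p-> 4 -p-> 2 -q-> 4 -r-> 4 -p-> 2  → end 2, rejected
w2: Trace: 1 -r-> 3 -r-> 3 -q-> 2 -p-> 4 -p-> 2 -r-> 4 -q-> 2 -p-> 4 -q-> 2 -p-> 4  → end 4, rejected
w3: Trace: 1 -r-> 3 -r-> 3 -q-> 2 -r-> 4 -p-> 2 -q-> 4 -r-> 4 -q-> 2 -r-> 4 -r-> 4 -p-> 2 -r-> 4 -r-> 4 -r-> 4 -r-> 4  → end 4, rejected
w4: Trace: 1 -q-> 0 -q-> 2 -q-> 4 -r-> 4 -r-> 4 -r-> 4 -q-> 2 -p-> 4 -p-> 2 -r-> 4 -r-> 4 -r-> 4 -q-> 2 -q-> 4  → end 4, rejected
w5: Trace: 1 -q-> 0 -q-> 2 -p-> 4 -q-> 2 -r-> 4 -p-> 2 -p-> 4  → end 4, rejected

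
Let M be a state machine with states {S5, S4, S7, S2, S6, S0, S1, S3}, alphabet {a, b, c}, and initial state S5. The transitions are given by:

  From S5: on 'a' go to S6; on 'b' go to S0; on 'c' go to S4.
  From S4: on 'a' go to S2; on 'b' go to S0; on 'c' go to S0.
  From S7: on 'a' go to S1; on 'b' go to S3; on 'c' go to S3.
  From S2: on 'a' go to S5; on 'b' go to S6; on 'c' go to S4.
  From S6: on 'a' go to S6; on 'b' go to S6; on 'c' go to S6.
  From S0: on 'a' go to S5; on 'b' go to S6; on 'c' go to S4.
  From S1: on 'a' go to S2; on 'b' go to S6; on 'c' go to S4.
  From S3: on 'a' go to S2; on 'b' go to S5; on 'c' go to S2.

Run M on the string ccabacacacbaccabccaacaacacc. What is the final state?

start at S5
read 'c': S5 → S4
read 'c': S4 → S0
read 'a': S0 → S5
read 'b': S5 → S0
read 'a': S0 → S5
read 'c': S5 → S4
read 'a': S4 → S2
read 'c': S2 → S4
read 'a': S4 → S2
read 'c': S2 → S4
read 'b': S4 → S0
read 'a': S0 → S5
read 'c': S5 → S4
read 'c': S4 → S0
read 'a': S0 → S5
read 'b': S5 → S0
read 'c': S0 → S4
read 'c': S4 → S0
read 'a': S0 → S5
read 'a': S5 → S6
read 'c': S6 → S6
read 'a': S6 → S6
read 'a': S6 → S6
read 'c': S6 → S6
read 'a': S6 → S6
read 'c': S6 → S6
read 'c': S6 → S6

S6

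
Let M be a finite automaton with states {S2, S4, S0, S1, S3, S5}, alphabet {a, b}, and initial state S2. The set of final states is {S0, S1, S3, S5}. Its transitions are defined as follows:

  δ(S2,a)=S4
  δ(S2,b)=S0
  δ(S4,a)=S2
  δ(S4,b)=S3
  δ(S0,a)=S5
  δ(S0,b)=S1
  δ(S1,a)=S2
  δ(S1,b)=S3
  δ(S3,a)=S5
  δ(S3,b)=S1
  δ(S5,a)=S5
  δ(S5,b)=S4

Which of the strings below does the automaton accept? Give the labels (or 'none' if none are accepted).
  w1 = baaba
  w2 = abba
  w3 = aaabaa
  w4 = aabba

w3

w1: Trace: S2 -b-> S0 -a-> S5 -a-> S5 -b-> S4 -a-> S2  → end S2, rejected
w2: Trace: S2 -a-> S4 -b-> S3 -b-> S1 -a-> S2  → end S2, rejected
w3: Trace: S2 -a-> S4 -a-> S2 -a-> S4 -b-> S3 -a-> S5 -a-> S5  → end S5, accepted
w4: Trace: S2 -a-> S4 -a-> S2 -b-> S0 -b-> S1 -a-> S2  → end S2, rejected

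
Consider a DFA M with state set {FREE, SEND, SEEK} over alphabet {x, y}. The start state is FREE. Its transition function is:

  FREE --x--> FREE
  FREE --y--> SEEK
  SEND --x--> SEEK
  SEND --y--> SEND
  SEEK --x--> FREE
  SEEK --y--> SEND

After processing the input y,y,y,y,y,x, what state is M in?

SEEK

FREE → SEEK → SEND → SEND → SEND → SEND → SEEK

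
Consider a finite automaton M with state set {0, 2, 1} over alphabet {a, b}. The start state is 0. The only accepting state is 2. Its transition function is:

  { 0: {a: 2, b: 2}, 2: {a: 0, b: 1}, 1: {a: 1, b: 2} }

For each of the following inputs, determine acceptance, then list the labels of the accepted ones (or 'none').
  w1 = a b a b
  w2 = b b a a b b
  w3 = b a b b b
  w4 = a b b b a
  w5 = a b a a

w1, w3

w1: 0 → 2 → 1 → 1 → 2  → end 2, accepted
w2: 0 → 2 → 1 → 1 → 1 → 2 → 1  → end 1, rejected
w3: 0 → 2 → 0 → 2 → 1 → 2  → end 2, accepted
w4: 0 → 2 → 1 → 2 → 1 → 1  → end 1, rejected
w5: 0 → 2 → 1 → 1 → 1  → end 1, rejected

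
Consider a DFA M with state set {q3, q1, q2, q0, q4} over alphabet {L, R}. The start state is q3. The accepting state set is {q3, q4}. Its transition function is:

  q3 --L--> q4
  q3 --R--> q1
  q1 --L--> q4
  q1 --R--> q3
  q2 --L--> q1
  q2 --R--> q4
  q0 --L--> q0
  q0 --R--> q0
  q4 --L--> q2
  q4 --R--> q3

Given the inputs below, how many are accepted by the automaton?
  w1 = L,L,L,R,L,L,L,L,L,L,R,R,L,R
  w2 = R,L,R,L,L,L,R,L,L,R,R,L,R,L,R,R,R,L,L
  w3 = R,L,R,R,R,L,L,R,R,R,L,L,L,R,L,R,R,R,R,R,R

w1: q3 → q4 → q2 → q1 → q3 → q4 → q2 → q1 → q4 → q2 → q1 → q3 → q1 → q4 → q3  → end q3, accepted
w2: q3 → q1 → q4 → q3 → q4 → q2 → q1 → q3 → q4 → q2 → q4 → q3 → q4 → q3 → q4 → q3 → q1 → q3 → q4 → q2  → end q2, rejected
w3: q3 → q1 → q4 → q3 → q1 → q3 → q4 → q2 → q4 → q3 → q1 → q4 → q2 → q1 → q3 → q4 → q3 → q1 → q3 → q1 → q3 → q1  → end q1, rejected

1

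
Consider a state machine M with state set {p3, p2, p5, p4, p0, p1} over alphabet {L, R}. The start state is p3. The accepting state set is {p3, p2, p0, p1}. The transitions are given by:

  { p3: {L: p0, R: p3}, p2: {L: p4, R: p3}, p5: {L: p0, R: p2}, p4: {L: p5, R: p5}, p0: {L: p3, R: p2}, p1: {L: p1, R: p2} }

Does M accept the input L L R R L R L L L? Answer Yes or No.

Yes

start at p3
read 'L': p3 → p0
read 'L': p0 → p3
read 'R': p3 → p3
read 'R': p3 → p3
read 'L': p3 → p0
read 'R': p0 → p2
read 'L': p2 → p4
read 'L': p4 → p5
read 'L': p5 → p0
End state p0 is accepting.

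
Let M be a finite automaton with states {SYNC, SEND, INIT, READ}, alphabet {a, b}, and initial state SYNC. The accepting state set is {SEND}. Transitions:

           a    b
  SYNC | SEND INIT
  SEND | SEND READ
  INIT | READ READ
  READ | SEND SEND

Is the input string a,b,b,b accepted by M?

Trace: SYNC -a-> SEND -b-> READ -b-> SEND -b-> READ
End state READ is not accepting.

No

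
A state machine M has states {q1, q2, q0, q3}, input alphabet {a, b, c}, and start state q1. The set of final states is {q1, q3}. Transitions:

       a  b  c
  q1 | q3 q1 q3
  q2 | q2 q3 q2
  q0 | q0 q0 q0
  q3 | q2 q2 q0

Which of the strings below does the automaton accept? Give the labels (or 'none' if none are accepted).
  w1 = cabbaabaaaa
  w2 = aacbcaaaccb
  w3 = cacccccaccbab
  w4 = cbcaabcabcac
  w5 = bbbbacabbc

w3

w1: Trace: q1 -c-> q3 -a-> q2 -b-> q3 -b-> q2 -a-> q2 -a-> q2 -b-> q3 -a-> q2 -a-> q2 -a-> q2 -a-> q2  → end q2, rejected
w2: Trace: q1 -a-> q3 -a-> q2 -c-> q2 -b-> q3 -c-> q0 -a-> q0 -a-> q0 -a-> q0 -c-> q0 -c-> q0 -b-> q0  → end q0, rejected
w3: Trace: q1 -c-> q3 -a-> q2 -c-> q2 -c-> q2 -c-> q2 -c-> q2 -c-> q2 -a-> q2 -c-> q2 -c-> q2 -b-> q3 -a-> q2 -b-> q3  → end q3, accepted
w4: Trace: q1 -c-> q3 -b-> q2 -c-> q2 -a-> q2 -a-> q2 -b-> q3 -c-> q0 -a-> q0 -b-> q0 -c-> q0 -a-> q0 -c-> q0  → end q0, rejected
w5: Trace: q1 -b-> q1 -b-> q1 -b-> q1 -b-> q1 -a-> q3 -c-> q0 -a-> q0 -b-> q0 -b-> q0 -c-> q0  → end q0, rejected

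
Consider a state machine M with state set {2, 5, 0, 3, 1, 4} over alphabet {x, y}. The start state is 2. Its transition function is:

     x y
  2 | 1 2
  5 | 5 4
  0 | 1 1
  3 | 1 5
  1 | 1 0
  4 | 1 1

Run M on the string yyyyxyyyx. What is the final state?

Trace: 2 -y-> 2 -y-> 2 -y-> 2 -y-> 2 -x-> 1 -y-> 0 -y-> 1 -y-> 0 -x-> 1

1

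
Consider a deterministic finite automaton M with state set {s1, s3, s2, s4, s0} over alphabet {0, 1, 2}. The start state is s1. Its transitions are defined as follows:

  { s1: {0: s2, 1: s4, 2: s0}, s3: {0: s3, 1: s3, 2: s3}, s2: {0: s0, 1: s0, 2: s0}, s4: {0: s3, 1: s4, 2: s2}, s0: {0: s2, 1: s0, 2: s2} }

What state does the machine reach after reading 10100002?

s3

Trace: s1 -1-> s4 -0-> s3 -1-> s3 -0-> s3 -0-> s3 -0-> s3 -0-> s3 -2-> s3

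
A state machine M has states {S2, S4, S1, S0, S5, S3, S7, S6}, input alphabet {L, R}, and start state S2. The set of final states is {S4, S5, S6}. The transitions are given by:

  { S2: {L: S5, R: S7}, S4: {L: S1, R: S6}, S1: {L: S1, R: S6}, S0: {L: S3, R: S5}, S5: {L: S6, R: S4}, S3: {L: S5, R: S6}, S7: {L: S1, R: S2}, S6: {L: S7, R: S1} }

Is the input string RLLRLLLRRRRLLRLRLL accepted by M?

Yes

Trace: S2 -R-> S7 -L-> S1 -L-> S1 -R-> S6 -L-> S7 -L-> S1 -L-> S1 -R-> S6 -R-> S1 -R-> S6 -R-> S1 -L-> S1 -L-> S1 -R-> S6 -L-> S7 -R-> S2 -L-> S5 -L-> S6
End state S6 is accepting.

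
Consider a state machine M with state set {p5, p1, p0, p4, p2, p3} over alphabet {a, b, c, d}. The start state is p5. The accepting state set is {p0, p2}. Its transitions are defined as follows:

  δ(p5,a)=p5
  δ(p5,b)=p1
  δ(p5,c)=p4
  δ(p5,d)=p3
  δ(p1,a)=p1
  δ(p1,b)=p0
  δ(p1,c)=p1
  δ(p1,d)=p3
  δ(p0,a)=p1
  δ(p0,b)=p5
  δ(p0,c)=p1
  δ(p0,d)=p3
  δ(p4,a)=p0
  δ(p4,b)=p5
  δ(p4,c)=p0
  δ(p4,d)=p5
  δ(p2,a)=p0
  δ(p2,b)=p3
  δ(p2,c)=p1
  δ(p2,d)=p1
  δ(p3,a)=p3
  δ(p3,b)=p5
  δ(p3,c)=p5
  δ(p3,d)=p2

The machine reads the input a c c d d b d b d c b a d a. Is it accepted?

No

p5 → p5 → p4 → p0 → p3 → p2 → p3 → p2 → p3 → p2 → p1 → p0 → p1 → p3 → p3
End state p3 is not accepting.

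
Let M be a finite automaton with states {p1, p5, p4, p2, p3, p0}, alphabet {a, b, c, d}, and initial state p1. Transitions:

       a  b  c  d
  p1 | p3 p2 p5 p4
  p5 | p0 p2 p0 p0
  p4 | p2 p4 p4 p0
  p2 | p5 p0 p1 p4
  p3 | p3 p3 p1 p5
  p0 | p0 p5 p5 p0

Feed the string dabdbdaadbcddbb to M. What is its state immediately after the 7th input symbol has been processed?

p0

p1 → p4 → p2 → p0 → p0 → p5 → p0 → p0
After 7 symbols: p0.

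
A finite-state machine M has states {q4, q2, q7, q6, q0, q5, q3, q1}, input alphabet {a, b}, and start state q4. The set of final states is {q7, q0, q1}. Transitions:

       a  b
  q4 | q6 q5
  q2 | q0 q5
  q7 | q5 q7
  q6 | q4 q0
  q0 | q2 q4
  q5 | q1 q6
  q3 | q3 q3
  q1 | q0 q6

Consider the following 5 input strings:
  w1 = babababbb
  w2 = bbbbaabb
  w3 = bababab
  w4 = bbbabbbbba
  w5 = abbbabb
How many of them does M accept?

2

w1: q4 → q5 → q1 → q6 → q4 → q5 → q1 → q6 → q0 → q4  → end q4, rejected
w2: q4 → q5 → q6 → q0 → q4 → q6 → q4 → q5 → q6  → end q6, rejected
w3: q4 → q5 → q1 → q6 → q4 → q5 → q1 → q6  → end q6, rejected
w4: q4 → q5 → q6 → q0 → q2 → q5 → q6 → q0 → q4 → q5 → q1  → end q1, accepted
w5: q4 → q6 → q0 → q4 → q5 → q1 → q6 → q0  → end q0, accepted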